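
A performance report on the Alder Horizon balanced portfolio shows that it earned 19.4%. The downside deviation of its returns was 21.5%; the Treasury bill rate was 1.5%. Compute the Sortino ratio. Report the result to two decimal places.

Sortino = (Rp − Rf) / σd = (19.4% − 1.5%) / 21.5% = 17.90% / 21.5% = 0.8326

0.83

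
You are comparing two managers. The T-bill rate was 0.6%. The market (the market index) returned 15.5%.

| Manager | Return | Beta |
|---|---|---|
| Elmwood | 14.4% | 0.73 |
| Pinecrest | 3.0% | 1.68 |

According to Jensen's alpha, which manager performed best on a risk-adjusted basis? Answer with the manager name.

Elmwood

Elmwood: α = 14.4% − [0.6% + 0.73 × (15.5% − 0.6%)] = 2.923
Pinecrest: α = 3.0% − [0.6% + 1.68 × (15.5% − 0.6%)] = -22.632
Highest: Elmwood (2.923).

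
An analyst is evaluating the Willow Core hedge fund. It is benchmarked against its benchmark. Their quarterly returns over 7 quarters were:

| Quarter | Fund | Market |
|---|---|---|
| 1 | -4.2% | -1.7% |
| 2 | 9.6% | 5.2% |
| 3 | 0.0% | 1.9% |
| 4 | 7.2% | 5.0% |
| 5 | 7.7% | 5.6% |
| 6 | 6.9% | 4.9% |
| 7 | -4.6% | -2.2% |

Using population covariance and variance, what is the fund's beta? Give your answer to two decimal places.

1.74

r̄p = 3.2286%,  r̄m = 2.6714%
Cov = Σ(rp − r̄p)(rm − r̄m) / 7 = 17.1051
Var(rm) = Σ(rm − r̄m)² / 7 = 9.8278
β = Cov / Var = 17.1051 / 9.8278 = 1.7405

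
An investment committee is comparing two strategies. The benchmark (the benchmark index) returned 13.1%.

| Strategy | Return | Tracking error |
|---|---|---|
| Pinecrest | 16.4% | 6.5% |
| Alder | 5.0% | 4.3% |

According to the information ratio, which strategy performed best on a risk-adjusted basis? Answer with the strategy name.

Pinecrest: IR = (16.4% − 13.1%) / 6.5% = 0.508
Alder: IR = (5.0% − 13.1%) / 4.3% = -1.884
Highest: Pinecrest (0.508).

Pinecrest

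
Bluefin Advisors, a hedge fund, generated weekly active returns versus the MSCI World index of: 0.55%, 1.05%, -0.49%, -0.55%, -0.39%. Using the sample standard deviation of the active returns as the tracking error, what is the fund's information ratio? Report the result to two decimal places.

r̄ = (0.55 + 1.05 − 0.49 − 0.55 − 0.39) / 5 = 0.0340%
Σ(r − r̄)² = 2.0939; sample σ = √(2.0939/4) = 0.7235%
IR = r̄ / tracking error = 0.0340 / 0.7235 = 0.0470

0.05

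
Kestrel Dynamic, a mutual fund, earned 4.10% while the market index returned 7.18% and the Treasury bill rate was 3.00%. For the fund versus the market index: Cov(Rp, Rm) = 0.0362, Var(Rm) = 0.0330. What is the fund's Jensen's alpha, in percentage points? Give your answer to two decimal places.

β = Cov / Var = 0.0362 / 0.0330 = 1.0970
E[R] = Rf + β(Rm − Rf) = 3.00% + 1.0970 × (7.18% − 3.00%) = 7.5855%
α = Rp − E[R] = 4.10% − 7.5855% = -3.4855

-3.49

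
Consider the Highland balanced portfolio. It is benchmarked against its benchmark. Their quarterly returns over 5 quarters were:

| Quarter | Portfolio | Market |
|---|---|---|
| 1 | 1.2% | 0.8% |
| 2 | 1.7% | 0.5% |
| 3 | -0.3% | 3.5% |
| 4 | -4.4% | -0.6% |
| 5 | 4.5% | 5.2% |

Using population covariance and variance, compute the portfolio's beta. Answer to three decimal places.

0.950

r̄p = 0.5400%,  r̄m = 1.8800%
Cov = Σ(rp − r̄p)(rm − r̄m) / 5 = 4.3448
Var(rm) = Σ(rm − r̄m)² / 5 = 4.5736
β = Cov / Var = 4.3448 / 4.5736 = 0.9500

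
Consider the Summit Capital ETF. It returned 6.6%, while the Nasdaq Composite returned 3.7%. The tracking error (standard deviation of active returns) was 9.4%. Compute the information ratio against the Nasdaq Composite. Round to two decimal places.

IR = (Rp − Rb) / TE = (6.6% − 3.7%) / 9.4% = 2.90% / 9.4% = 0.3085

0.31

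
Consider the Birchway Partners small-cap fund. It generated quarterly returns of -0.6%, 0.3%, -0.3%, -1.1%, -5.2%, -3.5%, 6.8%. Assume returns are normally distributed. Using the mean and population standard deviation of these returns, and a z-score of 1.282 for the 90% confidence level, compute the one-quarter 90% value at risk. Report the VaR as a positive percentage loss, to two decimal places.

Mean return μ = -3.60 / 7 = -0.5143%
Population σ = √[Σ(r − μ)² / 7] = √[85.4286 / 7] = √12.2041 = 3.4934%
VaR = −(μ − z·σ) = −(-0.5143 − 1.282 × 3.4934) = −(-4.9928) = 4.9928%

4.99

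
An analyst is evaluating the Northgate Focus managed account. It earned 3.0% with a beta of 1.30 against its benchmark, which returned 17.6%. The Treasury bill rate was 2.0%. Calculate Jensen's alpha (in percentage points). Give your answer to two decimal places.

-19.28

CAPM expected return = Rf + β(Rm − Rf) = 2.0% + 1.30 × (17.6% − 2.0%) = 2 + 1.30 × 15.60 = 22.2800%
Jensen's α = Rp − E[R] = 3.0% − 22.2800% = -19.2800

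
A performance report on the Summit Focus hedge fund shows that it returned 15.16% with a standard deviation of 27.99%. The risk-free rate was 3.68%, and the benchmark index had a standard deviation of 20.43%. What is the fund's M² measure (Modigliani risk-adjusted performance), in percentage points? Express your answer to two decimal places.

12.06

Sharpe = (Rp − Rf) / σp = (15.16% − 3.68%) / 27.99% = 0.4101
M² = Rf + Sharpe × σm = 3.68% + 0.4101 × 20.43% = 12.0583%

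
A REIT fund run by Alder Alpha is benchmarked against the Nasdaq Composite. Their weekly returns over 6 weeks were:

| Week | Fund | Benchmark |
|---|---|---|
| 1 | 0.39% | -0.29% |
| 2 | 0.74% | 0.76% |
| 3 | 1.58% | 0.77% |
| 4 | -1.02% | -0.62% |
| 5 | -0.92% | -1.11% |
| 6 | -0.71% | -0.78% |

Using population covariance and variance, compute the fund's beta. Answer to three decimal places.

1.210

r̄p = 0.0100%,  r̄m = -0.2117%
Cov = Σ(rp − r̄p)(rm − r̄m) / 6 = 0.6477
Var(rm) = Σ(rm − r̄m)² / 6 = 0.5351
β = Cov / Var = 0.6477 / 0.5351 = 1.2104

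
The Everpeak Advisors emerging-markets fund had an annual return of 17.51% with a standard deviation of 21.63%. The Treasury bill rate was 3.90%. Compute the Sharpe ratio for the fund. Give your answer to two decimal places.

Sharpe = (Rp − Rf) / σp = (17.51% − 3.90%) / 21.63% = 13.61% / 21.63% = 0.6292

0.63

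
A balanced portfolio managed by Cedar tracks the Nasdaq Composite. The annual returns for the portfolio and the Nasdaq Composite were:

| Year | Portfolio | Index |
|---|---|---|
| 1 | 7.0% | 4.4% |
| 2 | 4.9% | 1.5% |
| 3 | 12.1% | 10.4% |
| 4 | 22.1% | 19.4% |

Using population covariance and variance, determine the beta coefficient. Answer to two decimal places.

0.97

r̄p = 11.5250%,  r̄m = 8.9250%
Cov = Σ(rp − r̄p)(rm − r̄m) / 4 = 45.3219
Var(rm) = Σ(rm − r̄m)² / 4 = 46.8769
β = Cov / Var = 45.3219 / 46.8769 = 0.9668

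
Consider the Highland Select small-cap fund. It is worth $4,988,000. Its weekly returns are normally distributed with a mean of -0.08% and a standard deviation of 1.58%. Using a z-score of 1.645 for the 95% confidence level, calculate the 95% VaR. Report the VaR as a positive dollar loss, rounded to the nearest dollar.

$133,634

Return at the 95% tail: μ − z·σ = -0.08% − 1.645 × 1.58% = -0.08 − 2.5991 = -2.6791%
VaR = −(-2.6791%) × $4,988,000 = 2.6791% × $4,988,000 = $133,634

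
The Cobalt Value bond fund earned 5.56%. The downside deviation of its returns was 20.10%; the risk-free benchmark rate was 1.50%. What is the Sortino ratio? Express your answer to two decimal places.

0.20

Sortino = (Rp − Rf) / σd = (5.56% − 1.50%) / 20.10% = 4.06% / 20.10% = 0.2020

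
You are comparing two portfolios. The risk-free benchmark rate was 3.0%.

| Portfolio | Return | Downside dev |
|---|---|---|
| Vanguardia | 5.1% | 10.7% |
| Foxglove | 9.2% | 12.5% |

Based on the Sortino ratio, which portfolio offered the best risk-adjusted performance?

Vanguardia: Sortino ratio = (5.1% − 3.0%) / 10.7% = 0.196
Foxglove: Sortino ratio = (9.2% − 3.0%) / 12.5% = 0.496
Highest: Foxglove (0.496).

Foxglove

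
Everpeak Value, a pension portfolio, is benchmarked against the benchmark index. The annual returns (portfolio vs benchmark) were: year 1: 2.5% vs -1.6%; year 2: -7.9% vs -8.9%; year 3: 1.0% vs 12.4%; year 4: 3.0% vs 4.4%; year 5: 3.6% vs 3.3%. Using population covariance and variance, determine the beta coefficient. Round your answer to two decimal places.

r̄p = 0.4400%,  r̄m = 1.9200%
Cov = Σ(rp − r̄p)(rm − r̄m) / 5 = 19.9132
Var(rm) = Σ(rm − r̄m)² / 5 = 49.4696
β = Cov / Var = 19.9132 / 49.4696 = 0.4025

0.40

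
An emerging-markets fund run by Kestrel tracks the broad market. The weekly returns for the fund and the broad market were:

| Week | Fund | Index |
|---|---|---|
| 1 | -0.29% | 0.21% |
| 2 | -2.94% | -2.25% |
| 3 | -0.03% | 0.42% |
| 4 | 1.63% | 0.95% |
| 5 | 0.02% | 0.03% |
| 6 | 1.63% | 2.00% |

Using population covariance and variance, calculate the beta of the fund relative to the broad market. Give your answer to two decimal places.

r̄p = 0.0033%,  r̄m = 0.2267%
Cov = Σ(rp − r̄p)(rm − r̄m) / 6 = 1.8910
Var(rm) = Σ(rm − r̄m)² / 6 = 1.6464
β = Cov / Var = 1.8910 / 1.6464 = 1.1486

1.15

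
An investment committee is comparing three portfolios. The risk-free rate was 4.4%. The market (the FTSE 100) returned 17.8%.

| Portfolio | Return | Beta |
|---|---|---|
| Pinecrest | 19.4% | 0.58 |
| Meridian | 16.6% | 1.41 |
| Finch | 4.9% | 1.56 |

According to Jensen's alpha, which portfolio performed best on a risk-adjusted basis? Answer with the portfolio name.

Pinecrest: α = 19.4% − [4.4% + 0.58 × (17.8% − 4.4%)] = 7.228
Meridian: α = 16.6% − [4.4% + 1.41 × (17.8% − 4.4%)] = -6.694
Finch: α = 4.9% − [4.4% + 1.56 × (17.8% − 4.4%)] = -20.404
Highest: Pinecrest (7.228).

Pinecrest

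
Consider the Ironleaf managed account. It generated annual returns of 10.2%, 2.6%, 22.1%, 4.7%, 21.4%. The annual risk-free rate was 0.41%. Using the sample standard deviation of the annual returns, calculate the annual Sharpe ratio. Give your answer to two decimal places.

μ = (10.2 + 2.6 + 22.1 + 4.7 + 21.4) / 5 = 61.00 / 5 = 12.2000%
Σ(r − μ)² = (10.2 − 12.2000)² + (2.6 − 12.2000)² + (22.1 − 12.2000)² + … = 335.0600
σ = √[335.0600 / 4] = 9.1523%
Sharpe = (μ − rf) / σ = (12.2000 − 0.41) / 9.1523 = 11.7900 / 9.1523 = 1.2882

1.29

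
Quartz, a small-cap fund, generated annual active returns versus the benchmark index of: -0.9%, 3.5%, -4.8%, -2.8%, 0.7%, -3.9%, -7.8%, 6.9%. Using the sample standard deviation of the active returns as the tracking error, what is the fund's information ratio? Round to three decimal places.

r̄ = (-0.9 + 3.5 − 4.8 − 2.8 + 0.7 − 3.9 − 7.8 + 6.9) / 8 = -9.10 / 8 = -1.1375%
Σ(r − r̄)² = 157.7388; sample σ = √(157.7388/7) = 4.7470%
IR = r̄ / tracking error = -1.1375 / 4.7470 = -0.2396

-0.240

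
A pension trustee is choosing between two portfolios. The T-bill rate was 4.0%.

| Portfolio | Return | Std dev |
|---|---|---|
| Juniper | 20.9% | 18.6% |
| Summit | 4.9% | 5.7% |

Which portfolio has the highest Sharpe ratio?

Juniper: Sharpe ratio = (20.9% − 4.0%) / 18.6% = 0.909
Summit: Sharpe ratio = (4.9% − 4.0%) / 5.7% = 0.158
Highest: Juniper (0.909).

Juniper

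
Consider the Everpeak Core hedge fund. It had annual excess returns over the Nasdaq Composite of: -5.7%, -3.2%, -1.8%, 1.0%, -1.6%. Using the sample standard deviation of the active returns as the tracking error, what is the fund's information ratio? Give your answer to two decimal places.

-0.92

r̄ = (-5.7 − 3.2 − 1.8 + 1 − 1.6) / 5 = -2.2600%
Sample std dev = √[23.9920 / 4] = 2.4491%
IR = r̄ / tracking error = -2.2600 / 2.4491 = -0.9228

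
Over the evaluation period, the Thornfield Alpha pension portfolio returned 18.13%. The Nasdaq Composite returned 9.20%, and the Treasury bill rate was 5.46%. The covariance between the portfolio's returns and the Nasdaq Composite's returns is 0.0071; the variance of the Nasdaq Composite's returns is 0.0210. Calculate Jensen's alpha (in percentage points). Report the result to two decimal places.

β = Cov / Var = 0.0071 / 0.0210 = 0.3381
E[R] = Rf + β(Rm − Rf) = 5.46% + 0.3381 × (9.20% − 5.46%) = 6.7245%
α = Rp − E[R] = 18.13% − 6.7245% = 11.4055

11.41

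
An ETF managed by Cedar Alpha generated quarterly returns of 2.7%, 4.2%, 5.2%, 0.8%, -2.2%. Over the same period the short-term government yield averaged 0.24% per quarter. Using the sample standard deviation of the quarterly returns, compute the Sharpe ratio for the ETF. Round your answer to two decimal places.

0.65

μ = (2.7 + 4.2 + 5.2 + 0.8 − 2.2) / 5 = 10.70 / 5 = 2.1400%
Σ(r − μ)² = 34.5520; sample σ = √(34.5520/4) = 2.9390%
Sharpe = (μ − rf) / σ = (2.1400 − 0.24) / 2.9390 = 1.9000 / 2.9390 = 0.6465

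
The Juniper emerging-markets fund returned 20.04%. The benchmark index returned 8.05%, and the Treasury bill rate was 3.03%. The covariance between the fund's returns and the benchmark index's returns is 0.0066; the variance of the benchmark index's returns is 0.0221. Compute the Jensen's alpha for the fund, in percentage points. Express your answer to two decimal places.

β = Cov / Var = 0.0066 / 0.0221 = 0.2986
E[R] = Rf + β(Rm − Rf) = 3.03% + 0.2986 × (8.05% − 3.03%) = 4.5290%
α = Rp − E[R] = 20.04% − 4.5290% = 15.5110

15.51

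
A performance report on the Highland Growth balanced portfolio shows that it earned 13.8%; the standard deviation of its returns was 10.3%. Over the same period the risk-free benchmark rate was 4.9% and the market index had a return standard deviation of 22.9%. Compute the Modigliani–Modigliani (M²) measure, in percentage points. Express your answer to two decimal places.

24.69

Sharpe = (Rp − Rf) / σp = (13.8% − 4.9%) / 10.3% = 0.8641
M² = Rf + Sharpe × σm = 4.9% + 0.8641 × 22.9% = 24.6879%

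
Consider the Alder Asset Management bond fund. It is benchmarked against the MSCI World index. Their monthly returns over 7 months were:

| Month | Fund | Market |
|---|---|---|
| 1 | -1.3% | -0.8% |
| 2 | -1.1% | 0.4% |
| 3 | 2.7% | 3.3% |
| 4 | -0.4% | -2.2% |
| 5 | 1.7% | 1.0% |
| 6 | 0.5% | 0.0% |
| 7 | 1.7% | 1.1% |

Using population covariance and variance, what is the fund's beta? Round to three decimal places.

0.706

r̄p = 0.5429%,  r̄m = 0.4000%
Cov = Σ(rp − r̄p)(rm − r̄m) / 7 = 1.7771
Var(rm) = Σ(rm − r̄m)² / 7 = 2.5171
β = Cov / Var = 1.7771 / 2.5171 = 0.7060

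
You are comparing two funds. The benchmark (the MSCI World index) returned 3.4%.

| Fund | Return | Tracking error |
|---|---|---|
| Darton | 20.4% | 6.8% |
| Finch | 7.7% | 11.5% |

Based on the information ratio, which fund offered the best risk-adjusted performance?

Darton: IR = (20.4% − 3.4%) / 6.8% = 2.500
Finch: IR = (7.7% − 3.4%) / 11.5% = 0.374
Highest: Darton (2.500).

Darton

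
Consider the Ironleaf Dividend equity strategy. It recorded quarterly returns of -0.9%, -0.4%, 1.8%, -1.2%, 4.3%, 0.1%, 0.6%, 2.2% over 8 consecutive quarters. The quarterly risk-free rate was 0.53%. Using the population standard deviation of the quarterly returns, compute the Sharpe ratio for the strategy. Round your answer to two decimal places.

0.16

Mean return r̄ = 6.50 / 8 = 0.8125%
Σ(r − r̄)² = 24.0688; population σ = √(24.0688/8) = 1.7345%
Sharpe = (r̄ − rf) / σ = (0.8125 − 0.53) / 1.7345 = 0.2825 / 1.7345 = 0.1629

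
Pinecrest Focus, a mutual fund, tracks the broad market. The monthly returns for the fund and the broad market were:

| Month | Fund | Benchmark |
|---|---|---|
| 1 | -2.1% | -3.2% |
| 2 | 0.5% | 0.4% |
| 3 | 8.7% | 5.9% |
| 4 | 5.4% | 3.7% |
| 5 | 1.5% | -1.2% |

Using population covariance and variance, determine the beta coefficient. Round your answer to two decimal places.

1.12

r̄p = 2.8000%,  r̄m = 1.1200%
Cov = Σ(rp − r̄p)(rm − r̄m) / 5 = 12.1500
Var(rm) = Σ(rm − r̄m)² / 5 = 10.8136
β = Cov / Var = 12.1500 / 10.8136 = 1.1236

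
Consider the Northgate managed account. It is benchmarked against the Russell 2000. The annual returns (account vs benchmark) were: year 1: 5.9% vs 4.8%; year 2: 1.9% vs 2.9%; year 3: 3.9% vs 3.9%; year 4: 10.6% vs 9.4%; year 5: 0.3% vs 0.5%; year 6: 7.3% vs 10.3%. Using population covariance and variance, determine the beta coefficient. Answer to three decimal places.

r̄p = 4.9833%,  r̄m = 5.3000%
Cov = Σ(rp − r̄p)(rm − r̄m) / 6 = 10.9250
Var(rm) = Σ(rm − r̄m)² / 6 = 12.1367
β = Cov / Var = 10.9250 / 12.1367 = 0.9002

0.900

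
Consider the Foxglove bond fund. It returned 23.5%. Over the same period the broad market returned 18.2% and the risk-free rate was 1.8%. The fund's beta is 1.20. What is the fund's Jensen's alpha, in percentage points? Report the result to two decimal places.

2.02

CAPM expected return = Rf + β(Rm − Rf) = 1.8% + 1.20 × (18.2% − 1.8%) = 1.8 + 1.20 × 16.40 = 21.4800%
Jensen's α = Rp − E[R] = 23.5% − 21.4800% = 2.0200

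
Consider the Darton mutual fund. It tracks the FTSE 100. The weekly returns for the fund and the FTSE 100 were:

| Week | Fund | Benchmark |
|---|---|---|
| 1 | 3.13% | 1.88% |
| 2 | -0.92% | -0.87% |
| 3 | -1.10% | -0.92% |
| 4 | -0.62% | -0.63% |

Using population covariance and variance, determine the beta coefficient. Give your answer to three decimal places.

r̄p = 0.1225%,  r̄m = -0.1350%
Cov = Σ(rp − r̄p)(rm − r̄m) / 4 = 2.0384
Var(rm) = Σ(rm − r̄m)² / 4 = 1.3654
β = Cov / Var = 2.0384 / 1.3654 = 1.4929

1.493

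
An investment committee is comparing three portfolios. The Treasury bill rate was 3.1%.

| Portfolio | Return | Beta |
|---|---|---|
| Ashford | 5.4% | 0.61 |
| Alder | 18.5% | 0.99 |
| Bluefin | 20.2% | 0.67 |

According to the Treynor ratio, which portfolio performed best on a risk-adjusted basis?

Ashford: Treynor = (5.4% − 3.1%) / 0.61 = 3.770
Alder: Treynor = (18.5% − 3.1%) / 0.99 = 15.556
Bluefin: Treynor = (20.2% − 3.1%) / 0.67 = 25.522
Highest: Bluefin (25.522).

Bluefin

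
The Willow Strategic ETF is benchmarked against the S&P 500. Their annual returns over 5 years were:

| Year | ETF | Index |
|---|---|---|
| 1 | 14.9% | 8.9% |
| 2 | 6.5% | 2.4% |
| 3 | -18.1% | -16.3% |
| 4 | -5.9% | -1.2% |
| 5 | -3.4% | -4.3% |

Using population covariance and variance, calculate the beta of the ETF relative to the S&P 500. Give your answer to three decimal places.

r̄p = -1.2000%,  r̄m = -2.1000%
Cov = Σ(rp − r̄p)(rm − r̄m) / 5 = 90.4680
Var(rm) = Σ(rm − r̄m)² / 5 = 69.7080
β = Cov / Var = 90.4680 / 69.7080 = 1.2978

1.298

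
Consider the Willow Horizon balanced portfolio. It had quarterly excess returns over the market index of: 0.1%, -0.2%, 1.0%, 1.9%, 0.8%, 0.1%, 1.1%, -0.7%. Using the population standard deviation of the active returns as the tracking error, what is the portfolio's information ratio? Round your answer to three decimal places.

μ = (0.1 − 0.2 + 1 + 1.9 + 0.8 + 0.1 + 1.1 − 0.7) / 8 = 0.5125%
Population σ = √[Σ(r − μ)² / 8] = √[4.9088 / 8] = √0.6136 = 0.7833%
IR = μ / tracking error = 0.5125 / 0.7833 = 0.6543

0.654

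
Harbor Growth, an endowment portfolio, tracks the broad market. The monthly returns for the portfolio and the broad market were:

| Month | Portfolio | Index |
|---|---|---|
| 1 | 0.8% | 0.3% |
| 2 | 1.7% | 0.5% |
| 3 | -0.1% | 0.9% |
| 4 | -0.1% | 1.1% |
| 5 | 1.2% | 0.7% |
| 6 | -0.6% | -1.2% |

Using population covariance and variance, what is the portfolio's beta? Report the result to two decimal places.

r̄p = 0.4833%,  r̄m = 0.3833%
Cov = Σ(rp − r̄p)(rm − r̄m) / 6 = 0.2231
Var(rm) = Σ(rm − r̄m)² / 6 = 0.5681
β = Cov / Var = 0.2231 / 0.5681 = 0.3927

0.39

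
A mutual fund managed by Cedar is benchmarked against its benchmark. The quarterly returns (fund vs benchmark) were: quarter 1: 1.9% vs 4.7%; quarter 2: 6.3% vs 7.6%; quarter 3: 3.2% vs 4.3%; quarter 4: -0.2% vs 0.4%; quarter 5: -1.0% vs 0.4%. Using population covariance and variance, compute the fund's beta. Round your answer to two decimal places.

r̄p = 2.0400%,  r̄m = 3.4800%
Cov = Σ(rp − r̄p)(rm − r̄m) / 5 = 6.9188
Var(rm) = Σ(rm − r̄m)² / 5 = 7.6216
β = Cov / Var = 6.9188 / 7.6216 = 0.9078

0.91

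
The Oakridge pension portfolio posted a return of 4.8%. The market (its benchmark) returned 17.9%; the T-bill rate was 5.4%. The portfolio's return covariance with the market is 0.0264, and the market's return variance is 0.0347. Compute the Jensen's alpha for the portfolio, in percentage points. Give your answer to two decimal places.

β = Cov / Var = 0.0264 / 0.0347 = 0.7608
E[R] = Rf + β(Rm − Rf) = 5.4% + 0.7608 × (17.9% − 5.4%) = 14.9100%
α = Rp − E[R] = 4.8% − 14.9100% = -10.1100

-10.11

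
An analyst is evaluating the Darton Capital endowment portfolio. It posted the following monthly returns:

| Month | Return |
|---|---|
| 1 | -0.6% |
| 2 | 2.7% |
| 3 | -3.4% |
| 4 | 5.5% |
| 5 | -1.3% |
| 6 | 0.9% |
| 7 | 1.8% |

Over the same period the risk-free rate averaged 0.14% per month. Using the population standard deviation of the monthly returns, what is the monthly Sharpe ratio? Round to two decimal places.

0.25

Mean return r̄ = 5.60 / 7 = 0.8000%
Σ(r − r̄)² = (-0.6 − 0.8000)² + (2.7 − 0.8000)² + (-3.4 − 0.8000)² + … = 50.7200
population σ = √(50.7200 / 7) = √7.2457 = 2.6918%
Sharpe = (r̄ − rf) / σ = (0.8000 − 0.14) / 2.6918 = 0.6600 / 2.6918 = 0.2452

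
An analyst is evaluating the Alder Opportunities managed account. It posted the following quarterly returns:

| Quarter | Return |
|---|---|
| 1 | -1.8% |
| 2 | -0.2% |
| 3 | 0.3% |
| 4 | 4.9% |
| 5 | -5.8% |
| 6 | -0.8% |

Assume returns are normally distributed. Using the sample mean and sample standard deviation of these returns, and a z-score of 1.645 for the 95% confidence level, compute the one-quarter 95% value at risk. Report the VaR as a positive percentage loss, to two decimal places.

6.25

Mean return μ = -3.40 / 6 = -0.5667%
Sample std dev = √[59.7333 / 5] = 3.4564%
VaR = −(μ − z·σ) = −(-0.5667 − 1.645 × 3.4564) = −(-6.2525) = 6.2525%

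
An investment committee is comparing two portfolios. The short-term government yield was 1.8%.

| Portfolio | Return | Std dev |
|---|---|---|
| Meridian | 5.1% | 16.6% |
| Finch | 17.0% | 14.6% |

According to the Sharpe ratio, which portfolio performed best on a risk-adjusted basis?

Meridian: Sharpe ratio = (5.1% − 1.8%) / 16.6% = 0.199
Finch: Sharpe ratio = (17.0% − 1.8%) / 14.6% = 1.041
Highest: Finch (1.041).

Finch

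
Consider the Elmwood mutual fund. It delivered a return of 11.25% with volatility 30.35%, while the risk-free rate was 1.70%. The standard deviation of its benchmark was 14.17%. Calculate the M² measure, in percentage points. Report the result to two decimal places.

6.16

Sharpe = (Rp − Rf) / σp = (11.25% − 1.70%) / 30.35% = 0.3147
M² = Rf + Sharpe × σm = 1.70% + 0.3147 × 14.17% = 6.1593%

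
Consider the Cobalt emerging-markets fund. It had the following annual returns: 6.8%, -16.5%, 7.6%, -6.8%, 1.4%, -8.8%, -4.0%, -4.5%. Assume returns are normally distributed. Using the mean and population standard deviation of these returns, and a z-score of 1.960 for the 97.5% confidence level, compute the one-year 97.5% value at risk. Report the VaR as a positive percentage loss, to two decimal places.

17.98

Mean return r̄ = -24.80 / 8 = -3.1000%
Population σ = √[Σ(r − r̄)² / 8] = √[461.2600 / 8] = √57.6575 = 7.5933%
VaR = −(r̄ − z·σ) = −(-3.1000 − 1.960 × 7.5933) = −(-17.9829) = 17.9829%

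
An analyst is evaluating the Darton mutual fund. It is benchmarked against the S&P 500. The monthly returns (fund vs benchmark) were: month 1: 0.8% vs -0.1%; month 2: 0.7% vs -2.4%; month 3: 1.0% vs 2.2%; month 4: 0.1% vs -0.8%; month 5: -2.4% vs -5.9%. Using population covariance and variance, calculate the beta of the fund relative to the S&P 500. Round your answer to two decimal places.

r̄p = 0.0400%,  r̄m = -1.4000%
Cov = Σ(rp − r̄p)(rm − r̄m) / 5 = 2.9600
Var(rm) = Σ(rm − r̄m)² / 5 = 7.2520
β = Cov / Var = 2.9600 / 7.2520 = 0.4082

0.41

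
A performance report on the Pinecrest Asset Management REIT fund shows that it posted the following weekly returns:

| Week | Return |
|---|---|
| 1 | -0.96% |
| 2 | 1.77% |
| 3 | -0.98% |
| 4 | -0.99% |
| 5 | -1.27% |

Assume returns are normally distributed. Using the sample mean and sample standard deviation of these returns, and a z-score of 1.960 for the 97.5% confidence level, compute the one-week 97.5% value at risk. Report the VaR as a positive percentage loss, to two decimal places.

r̄ = (-0.96 + 1.77 − 0.98 − 0.99 − 1.27) / 5 = -0.4860%
Σ(r − r̄)² = 6.4269; sample σ = √(6.4269/4) = 1.2676%
VaR = −(r̄ − z·σ) = −(-0.4860 − 1.960 × 1.2676) = −(-2.9705) = 2.9705%

2.97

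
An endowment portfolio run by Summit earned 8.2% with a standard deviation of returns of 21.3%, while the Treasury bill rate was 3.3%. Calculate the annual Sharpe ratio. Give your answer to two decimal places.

Sharpe = (Rp − Rf) / σp = (8.2% − 3.3%) / 21.3% = 4.90% / 21.3% = 0.2300

0.23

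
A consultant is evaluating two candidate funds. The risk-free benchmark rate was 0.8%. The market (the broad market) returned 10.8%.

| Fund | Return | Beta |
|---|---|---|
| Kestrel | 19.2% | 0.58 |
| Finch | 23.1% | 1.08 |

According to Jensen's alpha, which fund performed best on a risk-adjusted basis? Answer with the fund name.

Kestrel

Kestrel: α = 19.2% − [0.8% + 0.58 × (10.8% − 0.8%)] = 12.600
Finch: α = 23.1% − [0.8% + 1.08 × (10.8% − 0.8%)] = 11.500
Highest: Kestrel (12.600).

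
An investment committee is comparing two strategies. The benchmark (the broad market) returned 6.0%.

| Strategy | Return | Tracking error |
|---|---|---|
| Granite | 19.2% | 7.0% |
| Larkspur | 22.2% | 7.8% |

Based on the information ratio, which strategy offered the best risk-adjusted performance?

Larkspur

Granite: IR = (19.2% − 6.0%) / 7.0% = 1.886
Larkspur: IR = (22.2% − 6.0%) / 7.8% = 2.077
Highest: Larkspur (2.077).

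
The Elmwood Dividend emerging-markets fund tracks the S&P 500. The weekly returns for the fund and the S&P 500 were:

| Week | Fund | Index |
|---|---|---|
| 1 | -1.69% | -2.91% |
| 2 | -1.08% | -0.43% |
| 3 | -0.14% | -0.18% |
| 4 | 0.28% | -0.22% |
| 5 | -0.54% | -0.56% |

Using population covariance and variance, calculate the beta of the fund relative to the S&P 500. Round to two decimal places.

0.55

r̄p = -0.6340%,  r̄m = -0.8600%
Cov = Σ(rp − r̄p)(rm − r̄m) / 5 = 0.5844
Var(rm) = Σ(rm − r̄m)² / 5 = 1.0699
β = Cov / Var = 0.5844 / 1.0699 = 0.5462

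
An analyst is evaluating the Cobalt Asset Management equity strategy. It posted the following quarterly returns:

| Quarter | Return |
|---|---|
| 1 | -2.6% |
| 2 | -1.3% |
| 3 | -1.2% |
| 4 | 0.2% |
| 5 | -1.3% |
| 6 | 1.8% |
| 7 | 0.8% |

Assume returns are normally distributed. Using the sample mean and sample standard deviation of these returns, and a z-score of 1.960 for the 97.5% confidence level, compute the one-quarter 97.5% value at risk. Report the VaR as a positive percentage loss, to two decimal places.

3.47

r̄ = (-2.6 − 1.3 − 1.2 + 0.2 − 1.3 + 1.8 + 0.8) / 7 = -3.60 / 7 = -0.5143%
Σ(r − r̄)² = (-2.6 − (-0.5143))² + (-1.3 − (-0.5143))² + … = 13.6486
sample σ = √(13.6486 / 6) = √2.2748 = 1.5082%
VaR = −(r̄ − z·σ) = −(-0.5143 − 1.960 × 1.5082) = −(-3.4704) = 3.4704%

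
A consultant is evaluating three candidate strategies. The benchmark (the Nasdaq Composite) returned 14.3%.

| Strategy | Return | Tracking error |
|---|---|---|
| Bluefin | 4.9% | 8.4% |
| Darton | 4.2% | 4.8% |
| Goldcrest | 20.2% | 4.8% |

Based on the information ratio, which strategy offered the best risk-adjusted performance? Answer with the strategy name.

Goldcrest

Bluefin: IR = (4.9% − 14.3%) / 8.4% = -1.119
Darton: IR = (4.2% − 14.3%) / 4.8% = -2.104
Goldcrest: IR = (20.2% − 14.3%) / 4.8% = 1.229
Highest: Goldcrest (1.229).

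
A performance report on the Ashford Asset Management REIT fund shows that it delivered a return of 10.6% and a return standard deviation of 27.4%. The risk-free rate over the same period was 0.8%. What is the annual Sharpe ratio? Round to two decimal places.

Sharpe = (Rp − Rf) / σp = (10.6% − 0.8%) / 27.4% = 9.80% / 27.4% = 0.3577

0.36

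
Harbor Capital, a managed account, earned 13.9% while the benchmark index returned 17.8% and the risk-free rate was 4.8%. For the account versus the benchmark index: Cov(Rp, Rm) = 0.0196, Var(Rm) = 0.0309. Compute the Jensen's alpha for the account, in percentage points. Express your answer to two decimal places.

β = Cov / Var = 0.0196 / 0.0309 = 0.6343
E[R] = Rf + β(Rm − Rf) = 4.8% + 0.6343 × (17.8% − 4.8%) = 13.0459%
α = Rp − E[R] = 13.9% − 13.0459% = 0.8541

0.85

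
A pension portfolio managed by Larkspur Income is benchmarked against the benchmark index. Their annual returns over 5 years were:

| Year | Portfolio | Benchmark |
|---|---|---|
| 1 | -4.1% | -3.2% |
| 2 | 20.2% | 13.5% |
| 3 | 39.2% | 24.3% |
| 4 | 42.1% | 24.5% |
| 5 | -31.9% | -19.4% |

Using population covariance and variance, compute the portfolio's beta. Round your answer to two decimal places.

r̄p = 13.1000%,  r̄m = 7.9400%
Cov = Σ(rp − r̄p)(rm − r̄m) / 5 = 473.7240
Var(rm) = Σ(rm − r̄m)² / 5 = 288.8744
β = Cov / Var = 473.7240 / 288.8744 = 1.6399

1.64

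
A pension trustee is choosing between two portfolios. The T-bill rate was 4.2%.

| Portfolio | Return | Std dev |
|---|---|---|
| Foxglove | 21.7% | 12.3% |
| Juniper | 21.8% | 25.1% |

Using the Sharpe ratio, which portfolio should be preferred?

Foxglove

Foxglove: Sharpe ratio = (21.7% − 4.2%) / 12.3% = 1.423
Juniper: Sharpe ratio = (21.8% − 4.2%) / 25.1% = 0.701
Highest: Foxglove (1.423).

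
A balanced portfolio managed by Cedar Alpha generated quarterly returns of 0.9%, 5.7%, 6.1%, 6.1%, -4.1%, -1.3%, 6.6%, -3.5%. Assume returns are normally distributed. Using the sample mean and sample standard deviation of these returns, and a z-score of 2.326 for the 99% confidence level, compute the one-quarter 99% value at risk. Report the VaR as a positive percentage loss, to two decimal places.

8.63

Mean return μ = 16.50 / 8 = 2.0625%
Σ(r − μ)² = 147.9988; sample σ = √(147.9988/7) = 4.5981%
VaR = −(μ − z·σ) = −(2.0625 − 2.326 × 4.5981) = −(-8.6327) = 8.6327%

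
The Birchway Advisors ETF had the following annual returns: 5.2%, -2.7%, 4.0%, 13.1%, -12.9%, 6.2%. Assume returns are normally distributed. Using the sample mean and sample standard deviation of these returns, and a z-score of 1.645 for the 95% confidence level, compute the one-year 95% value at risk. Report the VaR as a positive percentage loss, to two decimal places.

12.55

Mean return μ = 12.90 / 6 = 2.1500%
Sample σ = √[Σ(r − μ)² / 5] = √[399.0550 / 5] = √79.8110 = 8.9337%
VaR = −(μ − z·σ) = −(2.1500 − 1.645 × 8.9337) = −(-12.5459) = 12.5459%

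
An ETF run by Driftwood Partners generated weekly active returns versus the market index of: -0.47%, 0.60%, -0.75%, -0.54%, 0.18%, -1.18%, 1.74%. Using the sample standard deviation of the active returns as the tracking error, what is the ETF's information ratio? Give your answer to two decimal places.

-0.06

Mean return r̄ = -0.420 / 7 = -0.0600%
Σ(r − r̄)² = 5.8622; sample σ = √(5.8622/6) = 0.9884%
IR = r̄ / tracking error = -0.0600 / 0.9884 = -0.0607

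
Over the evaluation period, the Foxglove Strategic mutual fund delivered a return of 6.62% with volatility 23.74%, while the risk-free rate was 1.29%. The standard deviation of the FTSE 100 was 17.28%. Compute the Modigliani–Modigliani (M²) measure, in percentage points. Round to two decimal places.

Sharpe = (Rp − Rf) / σp = (6.62% − 1.29%) / 23.74% = 0.2245
M² = Rf + Sharpe × σm = 1.29% + 0.2245 × 17.28% = 5.1694%

5.17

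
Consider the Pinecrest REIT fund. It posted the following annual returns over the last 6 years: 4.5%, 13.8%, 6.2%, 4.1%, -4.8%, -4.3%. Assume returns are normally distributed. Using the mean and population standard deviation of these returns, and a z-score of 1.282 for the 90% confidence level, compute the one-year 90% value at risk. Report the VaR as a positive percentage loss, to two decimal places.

Mean return r̄ = 19.50 / 6 = 3.2500%
Σ(r − r̄)² = (4.5 − 3.2500)² + (13.8 − 3.2500)² + (6.2 − 3.2500)² + … = 244.0950
population σ = √(244.0950 / 6) = √40.6825 = 6.3783%
VaR = −(r̄ − z·σ) = −(3.2500 − 1.282 × 6.3783) = −(-4.9270) = 4.9270%

4.93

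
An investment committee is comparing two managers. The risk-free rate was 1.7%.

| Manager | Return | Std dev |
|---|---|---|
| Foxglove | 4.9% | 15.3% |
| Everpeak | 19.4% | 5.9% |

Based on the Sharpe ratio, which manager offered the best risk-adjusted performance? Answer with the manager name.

Everpeak

Foxglove: Sharpe ratio = (4.9% − 1.7%) / 15.3% = 0.209
Everpeak: Sharpe ratio = (19.4% − 1.7%) / 5.9% = 3.000
Highest: Everpeak (3.000).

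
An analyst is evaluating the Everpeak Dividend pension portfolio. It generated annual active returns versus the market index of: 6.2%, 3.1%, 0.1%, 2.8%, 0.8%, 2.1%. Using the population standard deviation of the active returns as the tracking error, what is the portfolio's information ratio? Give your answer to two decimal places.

μ = (6.2 + 3.1 + 0.1 + 2.8 + 0.8 + 2.1) / 6 = 15.10 / 6 = 2.5167%
Population σ = √[Σ(r − μ)² / 6] = √[22.9483 / 6] = √3.8247 = 1.9557%
IR = μ / tracking error = 2.5167 / 1.9557 = 1.2869

1.29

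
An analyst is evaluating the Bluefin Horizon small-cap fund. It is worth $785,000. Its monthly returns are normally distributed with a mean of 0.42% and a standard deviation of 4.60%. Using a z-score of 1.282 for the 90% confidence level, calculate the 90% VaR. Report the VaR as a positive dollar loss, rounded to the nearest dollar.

Return at the 90% tail: μ − z·σ = 0.42% − 1.282 × 4.60% = 0.42 − 5.8972 = -5.4772%
VaR = −(-5.4772%) × $785,000 = 5.4772% × $785,000 = $42,996

$42,996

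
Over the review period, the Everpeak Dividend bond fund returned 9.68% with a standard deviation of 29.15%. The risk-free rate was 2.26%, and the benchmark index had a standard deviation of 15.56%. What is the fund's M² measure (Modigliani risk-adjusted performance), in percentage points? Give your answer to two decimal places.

6.22

Sharpe = (Rp − Rf) / σp = (9.68% − 2.26%) / 29.15% = 0.2545
M² = Rf + Sharpe × σm = 2.26% + 0.2545 × 15.56% = 6.2200%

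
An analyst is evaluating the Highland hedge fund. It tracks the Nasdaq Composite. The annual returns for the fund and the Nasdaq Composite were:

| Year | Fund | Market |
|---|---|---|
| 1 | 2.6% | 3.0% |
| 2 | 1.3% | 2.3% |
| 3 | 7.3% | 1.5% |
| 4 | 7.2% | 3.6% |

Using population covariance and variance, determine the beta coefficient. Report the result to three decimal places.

r̄p = 4.6000%,  r̄m = 2.6000%
Cov = Σ(rp − r̄p)(rm − r̄m) / 4 = -0.0450
Var(rm) = Σ(rm − r̄m)² / 4 = 0.6150
β = Cov / Var = -0.0450 / 0.6150 = -0.0732

-0.073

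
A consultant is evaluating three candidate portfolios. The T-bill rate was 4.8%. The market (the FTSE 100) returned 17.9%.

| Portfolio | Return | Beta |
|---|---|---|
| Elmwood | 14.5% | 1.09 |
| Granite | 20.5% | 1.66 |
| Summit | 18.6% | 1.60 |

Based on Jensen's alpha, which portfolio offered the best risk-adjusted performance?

Elmwood

Elmwood: α = 14.5% − [4.8% + 1.09 × (17.9% − 4.8%)] = -4.579
Granite: α = 20.5% − [4.8% + 1.66 × (17.9% − 4.8%)] = -6.046
Summit: α = 18.6% − [4.8% + 1.60 × (17.9% − 4.8%)] = -7.160
Highest: Elmwood (-4.579).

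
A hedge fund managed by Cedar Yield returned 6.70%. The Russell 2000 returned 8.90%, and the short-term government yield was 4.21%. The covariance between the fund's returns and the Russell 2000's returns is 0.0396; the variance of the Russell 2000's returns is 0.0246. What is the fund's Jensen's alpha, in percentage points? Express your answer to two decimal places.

β = Cov / Var = 0.0396 / 0.0246 = 1.6098
E[R] = Rf + β(Rm − Rf) = 4.21% + 1.6098 × (8.90% − 4.21%) = 11.7600%
α = Rp − E[R] = 6.70% − 11.7600% = -5.0600

-5.06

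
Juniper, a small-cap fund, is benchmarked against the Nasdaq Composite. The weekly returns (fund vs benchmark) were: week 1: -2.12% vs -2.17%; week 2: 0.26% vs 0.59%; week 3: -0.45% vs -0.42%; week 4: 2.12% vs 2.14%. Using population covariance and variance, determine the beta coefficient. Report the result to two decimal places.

r̄p = -0.0475%,  r̄m = 0.0350%
Cov = Σ(rp − r̄p)(rm − r̄m) / 4 = 2.3716
Var(rm) = Σ(rm − r̄m)² / 4 = 2.4520
β = Cov / Var = 2.3716 / 2.4520 = 0.9672

0.97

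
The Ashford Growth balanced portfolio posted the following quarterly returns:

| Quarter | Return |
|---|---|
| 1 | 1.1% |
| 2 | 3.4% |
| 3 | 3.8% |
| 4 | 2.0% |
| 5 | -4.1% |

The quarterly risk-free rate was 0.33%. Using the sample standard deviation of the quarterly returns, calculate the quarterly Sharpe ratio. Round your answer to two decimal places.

r̄ = (1.1 + 3.4 + 3.8 + 2 − 4.1) / 5 = 1.2400%
Σ(r − r̄)² = (1.1 − 1.2400)² + (3.4 − 1.2400)² + … = 40.3320
σ = √[40.3320 / 4] = 3.1754%
Sharpe = (r̄ − rf) / σ = (1.2400 − 0.33) / 3.1754 = 0.9100 / 3.1754 = 0.2866

0.29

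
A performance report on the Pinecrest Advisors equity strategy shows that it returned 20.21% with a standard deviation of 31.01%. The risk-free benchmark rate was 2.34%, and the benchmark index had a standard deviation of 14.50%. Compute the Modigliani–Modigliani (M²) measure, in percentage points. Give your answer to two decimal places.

Sharpe = (Rp − Rf) / σp = (20.21% − 2.34%) / 31.01% = 0.5763
M² = Rf + Sharpe × σm = 2.34% + 0.5763 × 14.50% = 10.6964%

10.70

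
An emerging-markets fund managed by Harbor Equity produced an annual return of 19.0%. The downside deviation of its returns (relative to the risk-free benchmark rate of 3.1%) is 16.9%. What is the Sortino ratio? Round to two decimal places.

Sortino = (Rp − Rf) / σd = (19.0% − 3.1%) / 16.9% = 15.90% / 16.9% = 0.9408

0.94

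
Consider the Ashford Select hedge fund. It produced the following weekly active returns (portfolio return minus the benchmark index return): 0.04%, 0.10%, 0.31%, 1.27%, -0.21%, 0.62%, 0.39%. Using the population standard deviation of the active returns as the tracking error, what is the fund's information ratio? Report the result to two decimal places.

μ = (0.04 + 0.1 + 0.31 + 1.27 − 0.21 + 0.62 + 0.39) / 7 = 2.520 / 7 = 0.3600%
Σ(r − μ)² = (0.04 − 0.3600)² + (0.1 − 0.3600)² + (0.31 − 0.3600)² + … = 1.3940
population σ = √(1.3940 / 7) = √0.1991 = 0.4462%
IR = μ / tracking error = 0.3600 / 0.4462 = 0.8068

0.81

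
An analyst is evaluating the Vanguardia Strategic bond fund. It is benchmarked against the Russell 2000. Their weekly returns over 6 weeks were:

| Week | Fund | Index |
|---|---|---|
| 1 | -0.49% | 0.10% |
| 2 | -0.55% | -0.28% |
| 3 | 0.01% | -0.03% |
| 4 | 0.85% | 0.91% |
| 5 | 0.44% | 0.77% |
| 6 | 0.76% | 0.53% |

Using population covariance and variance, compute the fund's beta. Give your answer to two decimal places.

r̄p = 0.1700%,  r̄m = 0.3333%
Cov = Σ(rp − r̄p)(rm − r̄m) / 6 = 0.2133
Var(rm) = Σ(rm − r̄m)² / 6 = 0.1874
β = Cov / Var = 0.2133 / 0.1874 = 1.1382

1.14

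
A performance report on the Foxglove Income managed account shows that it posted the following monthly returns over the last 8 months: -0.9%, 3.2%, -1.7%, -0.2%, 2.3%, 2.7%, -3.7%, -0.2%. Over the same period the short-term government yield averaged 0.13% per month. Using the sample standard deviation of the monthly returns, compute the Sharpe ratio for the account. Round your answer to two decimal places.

μ = (-0.9 + 3.2 − 1.7 − 0.2 + 2.3 + 2.7 − 3.7 − 0.2) / 8 = 0.1875%
Σ(r − μ)² = 40.0088; sample σ = √(40.0088/7) = 2.3907%
Sharpe = (μ − rf) / σ = (0.1875 − 0.13) / 2.3907 = 0.0575 / 2.3907 = 0.0241

0.02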